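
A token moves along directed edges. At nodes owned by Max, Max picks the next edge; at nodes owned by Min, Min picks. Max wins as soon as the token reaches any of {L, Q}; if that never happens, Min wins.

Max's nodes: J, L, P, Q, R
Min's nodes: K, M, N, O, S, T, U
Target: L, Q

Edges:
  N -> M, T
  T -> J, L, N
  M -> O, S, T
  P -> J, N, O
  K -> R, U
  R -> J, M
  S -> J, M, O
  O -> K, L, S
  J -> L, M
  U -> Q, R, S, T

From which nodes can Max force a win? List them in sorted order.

A0 = {L, Q}
A1: add {J} — J (Max) has J→L.
A2: add {P, R} — P (Max) has P→J; R (Max) has R→J.
A3 = A2; e.g. K (Min) can still go to U. Fixed point.
Max's winning region = {J, L, P, Q, R}.

J, L, P, Q, R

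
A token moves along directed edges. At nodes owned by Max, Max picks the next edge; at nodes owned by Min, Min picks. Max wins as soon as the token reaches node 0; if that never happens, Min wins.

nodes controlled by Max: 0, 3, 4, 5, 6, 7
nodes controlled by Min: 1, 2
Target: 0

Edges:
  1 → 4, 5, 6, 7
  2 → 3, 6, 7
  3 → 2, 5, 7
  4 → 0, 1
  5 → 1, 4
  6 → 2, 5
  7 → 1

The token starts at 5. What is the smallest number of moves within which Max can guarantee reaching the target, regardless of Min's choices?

2

A0 = {0}
A1: add {4} — 4 (Max) has 4→0.
A2: add {5} — 5 (Max) has 5→4.
5 enters the attractor at level 2, so Max can force the target in 2 moves from there.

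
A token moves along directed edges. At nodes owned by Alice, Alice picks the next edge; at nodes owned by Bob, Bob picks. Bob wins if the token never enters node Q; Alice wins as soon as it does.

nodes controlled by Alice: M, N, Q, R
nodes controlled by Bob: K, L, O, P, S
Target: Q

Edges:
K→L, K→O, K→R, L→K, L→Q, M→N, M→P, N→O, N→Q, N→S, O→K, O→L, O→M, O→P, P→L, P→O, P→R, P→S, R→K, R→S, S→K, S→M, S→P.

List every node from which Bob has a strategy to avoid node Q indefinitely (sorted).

K, L, O, P, R, S

A0 = {Q}
A1: add {N} — N (Alice) has N→Q.
A2: add {M} — M (Alice) has M→N.
A3 = A2; e.g. K (Bob) can still go to L. Fixed point.
Alice's attractor = {M, N, Q}; Bob avoids the target exactly from the complement.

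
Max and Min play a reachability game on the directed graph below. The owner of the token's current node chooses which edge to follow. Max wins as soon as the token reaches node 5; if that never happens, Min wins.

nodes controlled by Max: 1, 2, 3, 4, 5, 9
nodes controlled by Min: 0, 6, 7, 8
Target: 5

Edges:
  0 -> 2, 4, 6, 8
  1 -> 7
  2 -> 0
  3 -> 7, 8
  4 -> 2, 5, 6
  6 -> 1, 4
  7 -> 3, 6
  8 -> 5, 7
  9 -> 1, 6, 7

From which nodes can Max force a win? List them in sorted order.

A0 = {5}
A1: add {4} — 4 (Max) has 4→5.
A2 = A1; e.g. 0 (Min) can still go to 2. Fixed point.
Max's winning region = {4, 5}.

4, 5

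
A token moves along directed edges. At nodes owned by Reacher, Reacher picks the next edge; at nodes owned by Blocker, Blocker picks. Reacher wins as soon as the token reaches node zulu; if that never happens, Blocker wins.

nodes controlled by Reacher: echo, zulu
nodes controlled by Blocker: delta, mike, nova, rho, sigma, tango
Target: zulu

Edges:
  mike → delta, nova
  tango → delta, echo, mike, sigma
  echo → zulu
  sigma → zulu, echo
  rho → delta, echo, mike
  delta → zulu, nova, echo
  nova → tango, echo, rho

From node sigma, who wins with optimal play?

Reacher

A0 = {zulu}
A1: add {echo} — echo (Reacher) has echo→zulu.
A2: add {sigma} — sigma (Blocker): all of {zulu, echo} already in.
A3 = A2; e.g. delta (Blocker) can still go to nova. Fixed point.
sigma ∈ A2, so Reacher can force the target.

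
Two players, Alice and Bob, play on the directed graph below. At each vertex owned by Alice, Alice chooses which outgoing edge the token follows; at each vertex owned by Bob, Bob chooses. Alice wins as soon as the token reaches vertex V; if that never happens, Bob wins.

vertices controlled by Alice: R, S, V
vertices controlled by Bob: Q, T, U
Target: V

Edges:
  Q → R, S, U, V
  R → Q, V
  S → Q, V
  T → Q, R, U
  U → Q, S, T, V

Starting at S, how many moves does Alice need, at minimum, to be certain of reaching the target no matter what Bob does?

1

A0 = {V}
A1: add {R, S} — R (Alice) has R→V; S (Alice) has S→V.
A2 = A1; e.g. Q (Bob) can still go to U. Fixed point.
S enters the attractor at level 1, so Alice can force the target in 1 move from there.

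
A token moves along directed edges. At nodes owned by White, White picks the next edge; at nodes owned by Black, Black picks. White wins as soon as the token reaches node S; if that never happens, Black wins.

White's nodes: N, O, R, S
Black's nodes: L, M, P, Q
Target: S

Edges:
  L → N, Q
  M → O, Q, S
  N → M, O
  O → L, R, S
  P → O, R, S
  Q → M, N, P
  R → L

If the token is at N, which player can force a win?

A0 = {S}
A1: add {O} — O (White) has O→S.
A2: add {N} — N (White) has N→O.
A3 = A2; e.g. L (Black) can still go to Q. Fixed point.
N ∈ A2, so White can force the target.

White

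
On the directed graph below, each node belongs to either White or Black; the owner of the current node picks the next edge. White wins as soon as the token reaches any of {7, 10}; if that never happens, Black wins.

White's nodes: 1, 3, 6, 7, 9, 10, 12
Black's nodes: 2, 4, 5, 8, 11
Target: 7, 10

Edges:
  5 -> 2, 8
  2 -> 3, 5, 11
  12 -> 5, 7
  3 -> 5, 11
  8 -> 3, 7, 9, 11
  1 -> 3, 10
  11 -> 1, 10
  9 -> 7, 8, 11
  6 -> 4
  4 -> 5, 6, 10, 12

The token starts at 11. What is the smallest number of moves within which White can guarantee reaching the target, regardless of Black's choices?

2

A0 = {7, 10}
A1: add {1, 9, 12} — 1 (White) has 1→10; 9 (White) has 9→7; 12 (White) has 12→7.
A2: add {11} — 11 (Black): all of {1, 10} already in.
11 enters the attractor at level 2, so White can force the target in 2 moves from there.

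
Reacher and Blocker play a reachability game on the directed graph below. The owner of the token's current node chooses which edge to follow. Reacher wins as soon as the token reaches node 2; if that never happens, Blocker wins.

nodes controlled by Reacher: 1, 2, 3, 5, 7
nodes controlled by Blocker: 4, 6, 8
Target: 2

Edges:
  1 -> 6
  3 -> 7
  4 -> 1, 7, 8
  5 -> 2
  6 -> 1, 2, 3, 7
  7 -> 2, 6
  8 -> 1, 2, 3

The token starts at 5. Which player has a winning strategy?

A0 = {2}
A1: add {5, 7} — 5 (Reacher) has 5→2; 7 (Reacher) has 7→2.
5 ∈ A1, so Reacher can force the target.

Reacher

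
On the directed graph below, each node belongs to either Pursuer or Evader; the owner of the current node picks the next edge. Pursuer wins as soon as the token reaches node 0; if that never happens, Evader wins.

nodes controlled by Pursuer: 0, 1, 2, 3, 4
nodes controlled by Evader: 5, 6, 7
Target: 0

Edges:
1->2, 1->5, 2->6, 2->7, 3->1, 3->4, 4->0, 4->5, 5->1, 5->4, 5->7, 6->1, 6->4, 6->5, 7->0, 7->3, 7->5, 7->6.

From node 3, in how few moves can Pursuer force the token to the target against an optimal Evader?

2

A0 = {0}
A1: add {4} — 4 (Pursuer) has 4→0.
A2: add {3} — 3 (Pursuer) has 3→4.
A3 = A2; e.g. 1 (Pursuer) has no edge into A2. Fixed point.
3 enters the attractor at level 2, so Pursuer can force the target in 2 moves from there.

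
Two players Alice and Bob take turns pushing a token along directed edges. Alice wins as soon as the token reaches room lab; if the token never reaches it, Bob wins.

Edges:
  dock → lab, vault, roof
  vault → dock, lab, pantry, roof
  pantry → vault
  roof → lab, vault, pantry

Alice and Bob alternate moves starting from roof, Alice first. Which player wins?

Alice

Track states (vertex, player-to-move).
A0 = {(lab,Alice), (lab,Bob)}
A1: add {(dock,Alice), (vault,Alice), (roof,Alice)}.
(roof,Alice) ∈ A1 ⇒ Alice forces the target.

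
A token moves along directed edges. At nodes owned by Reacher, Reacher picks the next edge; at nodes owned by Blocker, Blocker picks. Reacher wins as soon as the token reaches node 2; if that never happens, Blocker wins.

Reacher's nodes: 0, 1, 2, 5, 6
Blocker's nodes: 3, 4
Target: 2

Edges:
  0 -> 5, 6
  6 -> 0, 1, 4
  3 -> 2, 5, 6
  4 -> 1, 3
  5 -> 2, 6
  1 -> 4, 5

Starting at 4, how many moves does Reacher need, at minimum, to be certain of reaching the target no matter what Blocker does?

5

A0 = {2}
A1: add {5} — 5 (Reacher) has 5→2.
A2: add {0, 1} — 0 (Reacher) has 0→5; 1 (Reacher) has 1→5.
A3: add {6} — 6 (Reacher) has 6→0.
A4: add {3} — 3 (Blocker): all of {2, 5, 6} already in.
A5: add {4} — 4 (Blocker): all of {1, 3} already in.
A5 = all vertices. Fixed point.
4 enters the attractor at level 5, so Reacher can force the target in 5 moves from there.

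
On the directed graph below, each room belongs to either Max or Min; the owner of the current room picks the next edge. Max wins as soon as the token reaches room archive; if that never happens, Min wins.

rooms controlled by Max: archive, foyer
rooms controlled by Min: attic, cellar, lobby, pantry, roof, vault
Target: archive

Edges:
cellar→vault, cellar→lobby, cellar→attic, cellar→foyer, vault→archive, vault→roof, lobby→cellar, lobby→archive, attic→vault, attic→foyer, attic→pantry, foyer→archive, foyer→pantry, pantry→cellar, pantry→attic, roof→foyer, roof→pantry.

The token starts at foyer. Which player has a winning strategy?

Max

A0 = {archive}
A1: add {foyer} — foyer (Max) has foyer→archive.
A2 = A1; e.g. cellar (Min) can still go to vault. Fixed point.
foyer ∈ A1, so Max can force the target.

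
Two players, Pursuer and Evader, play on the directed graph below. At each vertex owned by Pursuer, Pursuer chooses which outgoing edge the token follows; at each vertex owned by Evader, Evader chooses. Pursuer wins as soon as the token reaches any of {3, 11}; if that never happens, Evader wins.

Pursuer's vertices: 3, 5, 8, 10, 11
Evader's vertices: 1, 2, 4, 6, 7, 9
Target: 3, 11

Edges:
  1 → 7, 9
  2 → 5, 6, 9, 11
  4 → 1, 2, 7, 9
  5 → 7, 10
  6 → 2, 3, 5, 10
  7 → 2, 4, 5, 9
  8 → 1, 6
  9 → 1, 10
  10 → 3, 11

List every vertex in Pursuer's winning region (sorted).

A0 = {3, 11}
A1: add {10} — 10 (Pursuer) has 10→3.
A2: add {5} — 5 (Pursuer) has 5→10.
A3 = A2; e.g. 1 (Evader) can still go to 7. Fixed point.
Pursuer's winning region = {3, 5, 10, 11}.

3, 5, 10, 11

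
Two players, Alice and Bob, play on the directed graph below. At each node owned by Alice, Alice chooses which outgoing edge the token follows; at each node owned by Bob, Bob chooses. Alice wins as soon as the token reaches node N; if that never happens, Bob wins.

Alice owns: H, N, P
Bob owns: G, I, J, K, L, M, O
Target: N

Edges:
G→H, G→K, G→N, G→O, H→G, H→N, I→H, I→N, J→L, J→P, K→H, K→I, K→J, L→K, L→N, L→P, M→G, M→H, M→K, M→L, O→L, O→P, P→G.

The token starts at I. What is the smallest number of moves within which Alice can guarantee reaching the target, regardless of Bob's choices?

2

A0 = {N}
A1: add {H} — H (Alice) has H→N.
A2: add {I} — I (Bob): all of {H, N} already in.
A3 = A2; e.g. G (Bob) can still go to K. Fixed point.
I enters the attractor at level 2, so Alice can force the target in 2 moves from there.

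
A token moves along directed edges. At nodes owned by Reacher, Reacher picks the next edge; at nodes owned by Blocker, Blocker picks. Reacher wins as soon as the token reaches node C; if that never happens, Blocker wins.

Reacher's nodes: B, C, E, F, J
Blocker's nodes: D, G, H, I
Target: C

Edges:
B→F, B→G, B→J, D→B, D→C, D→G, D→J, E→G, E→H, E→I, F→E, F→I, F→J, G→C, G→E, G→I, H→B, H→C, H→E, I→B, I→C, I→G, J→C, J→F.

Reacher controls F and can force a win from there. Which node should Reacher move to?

J

A0 = {C}
A1: add {J} — J (Reacher) has J→C.
A2: add {B, F} — B (Reacher) has B→J; F (Reacher) has F→J.
A3 = A2; e.g. D (Blocker) can still go to G. Fixed point.
From F, successor J is in the attractor (rank 1); the other successors E, I are not.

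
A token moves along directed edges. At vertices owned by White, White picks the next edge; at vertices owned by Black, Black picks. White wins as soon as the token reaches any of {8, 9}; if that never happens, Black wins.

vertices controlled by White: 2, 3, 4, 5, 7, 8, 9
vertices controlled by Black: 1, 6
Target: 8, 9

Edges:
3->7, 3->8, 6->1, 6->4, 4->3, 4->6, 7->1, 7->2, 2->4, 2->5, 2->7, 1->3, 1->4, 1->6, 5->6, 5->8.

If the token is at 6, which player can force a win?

A0 = {8, 9}
A1: add {3, 5} — 3 (White) has 3→8; 5 (White) has 5→8.
A2: add {2, 4} — 2 (White) has 2→5; 4 (White) has 4→3.
A3: add {7} — 7 (White) has 7→2.
A4 = A3; e.g. 1 (Black) can still go to 6. Fixed point.
6 never enters the attractor, so Black can avoid the target forever.

Black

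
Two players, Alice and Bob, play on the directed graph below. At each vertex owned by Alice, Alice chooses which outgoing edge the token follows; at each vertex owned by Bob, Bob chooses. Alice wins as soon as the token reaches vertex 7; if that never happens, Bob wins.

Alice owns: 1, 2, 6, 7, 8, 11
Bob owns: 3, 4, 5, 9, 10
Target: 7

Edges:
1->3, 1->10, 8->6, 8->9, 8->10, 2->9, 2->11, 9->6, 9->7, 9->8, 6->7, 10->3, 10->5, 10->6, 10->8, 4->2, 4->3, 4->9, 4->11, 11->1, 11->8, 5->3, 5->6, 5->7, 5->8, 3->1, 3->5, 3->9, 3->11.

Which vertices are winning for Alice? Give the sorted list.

2, 6, 7, 8, 9, 11

A0 = {7}
A1: add {6} — 6 (Alice) has 6→7.
A2: add {8} — 8 (Alice) has 8→6.
A3: add {9, 11} — 9 (Bob): all of {6, 7, 8} already in; 11 (Alice) has 11→8.
A4: add {2} — 2 (Alice) has 2→9.
A5 = A4; e.g. 1 (Alice) has no edge into A4. Fixed point.
Alice's winning region = {2, 6, 7, 8, 9, 11}.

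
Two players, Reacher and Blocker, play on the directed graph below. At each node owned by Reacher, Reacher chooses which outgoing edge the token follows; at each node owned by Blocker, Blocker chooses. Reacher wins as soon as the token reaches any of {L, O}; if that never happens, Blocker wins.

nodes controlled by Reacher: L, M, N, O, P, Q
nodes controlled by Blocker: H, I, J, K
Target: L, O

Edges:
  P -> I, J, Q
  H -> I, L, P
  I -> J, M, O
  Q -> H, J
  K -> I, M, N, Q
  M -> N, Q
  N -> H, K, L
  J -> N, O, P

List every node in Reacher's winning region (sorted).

A0 = {L, O}
A1: add {N} — N (Reacher) has N→L.
A2: add {M} — M (Reacher) has M→N.
A3 = A2; e.g. H (Blocker) can still go to I. Fixed point.
Reacher's winning region = {L, M, N, O}.

L, M, N, O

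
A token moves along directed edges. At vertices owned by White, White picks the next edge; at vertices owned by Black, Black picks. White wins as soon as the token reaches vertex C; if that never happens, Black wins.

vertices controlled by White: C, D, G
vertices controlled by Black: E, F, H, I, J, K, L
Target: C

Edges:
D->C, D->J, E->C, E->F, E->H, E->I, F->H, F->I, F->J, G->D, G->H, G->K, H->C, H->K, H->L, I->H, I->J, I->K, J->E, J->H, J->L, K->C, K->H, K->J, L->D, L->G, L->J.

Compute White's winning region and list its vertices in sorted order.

C, D, G

A0 = {C}
A1: add {D} — D (White) has D→C.
A2: add {G} — G (White) has G→D.
A3 = A2; e.g. E (Black) can still go to F. Fixed point.
White's winning region = {C, D, G}.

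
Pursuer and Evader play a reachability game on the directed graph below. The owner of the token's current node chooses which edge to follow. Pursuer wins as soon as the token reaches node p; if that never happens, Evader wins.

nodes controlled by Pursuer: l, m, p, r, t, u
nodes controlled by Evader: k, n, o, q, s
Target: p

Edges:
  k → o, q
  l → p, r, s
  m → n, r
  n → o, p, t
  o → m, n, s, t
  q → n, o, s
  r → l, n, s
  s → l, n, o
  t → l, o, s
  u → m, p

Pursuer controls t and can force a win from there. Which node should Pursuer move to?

l

A0 = {p}
A1: add {l, u} — l (Pursuer) has l→p; u (Pursuer) has u→p.
A2: add {r, t} — r (Pursuer) has r→l; t (Pursuer) has t→l.
A3: add {m} — m (Pursuer) has m→r.
A4 = A3; e.g. k (Evader) can still go to o. Fixed point.
From t, successor l is in the attractor (rank 1); the other successors o, s are not.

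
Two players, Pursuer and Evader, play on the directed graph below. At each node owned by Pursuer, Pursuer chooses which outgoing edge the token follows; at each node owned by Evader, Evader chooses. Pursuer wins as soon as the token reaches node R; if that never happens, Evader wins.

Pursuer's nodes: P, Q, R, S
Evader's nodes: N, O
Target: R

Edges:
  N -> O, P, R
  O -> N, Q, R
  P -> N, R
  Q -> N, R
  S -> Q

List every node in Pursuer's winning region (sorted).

A0 = {R}
A1: add {P, Q} — P (Pursuer) has P→R; Q (Pursuer) has Q→R.
A2: add {S} — S (Pursuer) has S→Q.
A3 = A2; e.g. N (Evader) can still go to O. Fixed point.
Pursuer's winning region = {P, Q, R, S}.

P, Q, R, S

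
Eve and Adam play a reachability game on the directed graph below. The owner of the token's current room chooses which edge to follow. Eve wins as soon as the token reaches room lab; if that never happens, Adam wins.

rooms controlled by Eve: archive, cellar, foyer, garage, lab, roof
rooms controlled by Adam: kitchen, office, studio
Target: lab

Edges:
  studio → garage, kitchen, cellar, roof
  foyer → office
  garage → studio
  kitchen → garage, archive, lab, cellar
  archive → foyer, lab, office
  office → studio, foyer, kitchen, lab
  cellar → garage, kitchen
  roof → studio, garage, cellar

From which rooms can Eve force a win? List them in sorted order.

A0 = {lab}
A1: add {archive} — archive (Eve) has archive→lab.
A2 = A1; e.g. studio (Adam) can still go to garage. Fixed point.
Eve's winning region = {archive, lab}.

archive, lab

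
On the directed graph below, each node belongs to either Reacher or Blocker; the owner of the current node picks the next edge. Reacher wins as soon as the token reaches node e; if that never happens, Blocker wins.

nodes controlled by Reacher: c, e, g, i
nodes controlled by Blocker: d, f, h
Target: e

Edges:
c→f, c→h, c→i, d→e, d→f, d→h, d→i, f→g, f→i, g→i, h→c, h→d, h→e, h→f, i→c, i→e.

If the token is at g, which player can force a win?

Reacher

A0 = {e}
A1: add {i} — i (Reacher) has i→e.
A2: add {c, g} — c (Reacher) has c→i; g (Reacher) has g→i.
g ∈ A2, so Reacher can force the target.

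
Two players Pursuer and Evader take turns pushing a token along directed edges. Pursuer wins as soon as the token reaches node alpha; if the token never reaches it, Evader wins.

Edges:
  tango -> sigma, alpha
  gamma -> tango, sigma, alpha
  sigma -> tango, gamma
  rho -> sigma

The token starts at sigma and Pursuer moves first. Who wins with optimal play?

Track states (vertex, player-to-move).
A0 = {(alpha,Pursuer), (alpha,Evader)}
A1: add {(tango,Pursuer), (gamma,Pursuer)}.
A2: add {(sigma,Evader)}.
A3: add {(rho,Pursuer)}.
A4 = A3; e.g. (tango,Evader) stays out. (sigma,Pursuer) never enters ⇒ Evader avoids the target.

Evader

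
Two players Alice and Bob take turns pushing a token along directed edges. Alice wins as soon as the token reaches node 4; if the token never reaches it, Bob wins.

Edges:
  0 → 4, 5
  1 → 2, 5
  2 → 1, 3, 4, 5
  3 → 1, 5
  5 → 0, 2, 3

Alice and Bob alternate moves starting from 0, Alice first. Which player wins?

Track states (vertex, player-to-move).
A0 = {(4,Alice), (4,Bob)}
A1: add {(0,Alice), (2,Alice)}.
(0,Alice) ∈ A1 ⇒ Alice forces the target.

Alice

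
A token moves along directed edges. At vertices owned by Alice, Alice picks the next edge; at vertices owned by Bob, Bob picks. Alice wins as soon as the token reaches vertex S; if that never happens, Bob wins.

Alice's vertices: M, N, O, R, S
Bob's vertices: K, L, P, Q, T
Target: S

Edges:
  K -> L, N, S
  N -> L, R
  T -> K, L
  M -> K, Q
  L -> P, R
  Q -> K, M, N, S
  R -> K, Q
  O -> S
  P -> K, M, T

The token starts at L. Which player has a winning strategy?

A0 = {S}
A1: add {O} — O (Alice) has O→S.
A2 = A1; e.g. K (Bob) can still go to L. Fixed point.
L never enters the attractor, so Bob can avoid the target forever.

Bob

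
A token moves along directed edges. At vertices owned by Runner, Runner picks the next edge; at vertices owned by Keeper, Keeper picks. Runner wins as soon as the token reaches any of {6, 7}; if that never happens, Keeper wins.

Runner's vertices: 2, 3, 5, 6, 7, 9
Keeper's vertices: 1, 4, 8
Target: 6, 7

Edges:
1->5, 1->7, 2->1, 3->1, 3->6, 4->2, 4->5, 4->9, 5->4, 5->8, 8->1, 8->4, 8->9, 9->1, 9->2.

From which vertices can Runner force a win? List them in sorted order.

A0 = {6, 7}
A1: add {3} — 3 (Runner) has 3→6.
A2 = A1; e.g. 1 (Keeper) can still go to 5. Fixed point.
Runner's winning region = {3, 6, 7}.

3, 6, 7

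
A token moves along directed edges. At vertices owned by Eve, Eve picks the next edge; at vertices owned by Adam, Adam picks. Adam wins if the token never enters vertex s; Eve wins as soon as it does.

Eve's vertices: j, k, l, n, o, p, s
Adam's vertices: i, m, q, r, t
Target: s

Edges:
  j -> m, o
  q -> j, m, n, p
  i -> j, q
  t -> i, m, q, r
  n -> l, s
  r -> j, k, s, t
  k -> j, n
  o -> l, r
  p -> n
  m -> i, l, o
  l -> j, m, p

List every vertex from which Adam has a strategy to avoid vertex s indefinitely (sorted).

A0 = {s}
A1: add {n} — n (Eve) has n→s.
A2: add {k, p} — k (Eve) has k→n; p (Eve) has p→n.
A3: add {l} — l (Eve) has l→p.
A4: add {o} — o (Eve) has o→l.
A5: add {j} — j (Eve) has j→o.
A6 = A5; e.g. i (Adam) can still go to q. Fixed point.
Eve's attractor = {j, k, l, n, o, p, s}; Adam avoids the target exactly from the complement.

i, m, q, r, t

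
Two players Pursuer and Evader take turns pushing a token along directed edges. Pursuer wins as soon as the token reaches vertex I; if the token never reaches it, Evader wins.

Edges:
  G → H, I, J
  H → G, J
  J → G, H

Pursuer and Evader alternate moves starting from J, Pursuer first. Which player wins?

Track states (vertex, player-to-move).
A0 = {(I,Pursuer), (I,Evader)}
A1: add {(G,Pursuer)}.
A2 = A1; e.g. (G,Evader) stays out. (J,Pursuer) never enters ⇒ Evader avoids the target.

Evader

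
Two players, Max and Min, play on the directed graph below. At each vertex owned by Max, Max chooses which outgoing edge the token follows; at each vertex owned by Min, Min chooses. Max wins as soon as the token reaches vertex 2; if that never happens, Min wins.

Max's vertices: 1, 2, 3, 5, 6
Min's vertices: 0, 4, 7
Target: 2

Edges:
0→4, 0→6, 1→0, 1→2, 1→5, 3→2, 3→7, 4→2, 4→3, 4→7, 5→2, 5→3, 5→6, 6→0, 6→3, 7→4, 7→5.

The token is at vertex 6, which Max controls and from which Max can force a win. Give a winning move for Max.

A0 = {2}
A1: add {1, 3, 5} — 1 (Max) has 1→2; 3 (Max) has 3→2; 5 (Max) has 5→2.
A2: add {6} — 6 (Max) has 6→3.
A3 = A2; e.g. 0 (Min) can still go to 4. Fixed point.
From 6, successor 3 is in the attractor (rank 1); the other successor 0 is not.

3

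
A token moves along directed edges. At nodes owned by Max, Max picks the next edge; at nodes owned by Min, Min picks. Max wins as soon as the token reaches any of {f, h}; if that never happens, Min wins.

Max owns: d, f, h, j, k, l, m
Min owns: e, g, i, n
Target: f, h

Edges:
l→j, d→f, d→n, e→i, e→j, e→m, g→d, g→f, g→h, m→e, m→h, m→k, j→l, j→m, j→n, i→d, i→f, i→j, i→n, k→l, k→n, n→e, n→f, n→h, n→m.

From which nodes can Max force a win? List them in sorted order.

d, f, g, h, j, k, l, m

A0 = {f, h}
A1: add {d, m} — d (Max) has d→f; m (Max) has m→h.
A2: add {g, j} — g (Min): all of {d, f, h} already in; j (Max) has j→m.
A3: add {l} — l (Max) has l→j.
A4: add {k} — k (Max) has k→l.
A5 = A4; e.g. e (Min) can still go to i. Fixed point.
Max's winning region = {d, f, g, h, j, k, l, m}.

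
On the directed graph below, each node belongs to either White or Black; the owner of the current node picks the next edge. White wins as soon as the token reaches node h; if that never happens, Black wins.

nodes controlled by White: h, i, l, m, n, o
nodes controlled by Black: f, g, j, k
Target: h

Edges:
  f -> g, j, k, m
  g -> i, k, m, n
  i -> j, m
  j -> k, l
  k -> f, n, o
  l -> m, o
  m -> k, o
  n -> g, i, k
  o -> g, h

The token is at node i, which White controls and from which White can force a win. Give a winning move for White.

m

A0 = {h}
A1: add {o} — o (White) has o→h.
A2: add {l, m} — l (White) has l→o; m (White) has m→o.
A3: add {i} — i (White) has i→m.
A4: add {n} — n (White) has n→i.
A5 = A4; e.g. f (Black) can still go to g. Fixed point.
From i, successor m is in the attractor (rank 2); the other successor j is not.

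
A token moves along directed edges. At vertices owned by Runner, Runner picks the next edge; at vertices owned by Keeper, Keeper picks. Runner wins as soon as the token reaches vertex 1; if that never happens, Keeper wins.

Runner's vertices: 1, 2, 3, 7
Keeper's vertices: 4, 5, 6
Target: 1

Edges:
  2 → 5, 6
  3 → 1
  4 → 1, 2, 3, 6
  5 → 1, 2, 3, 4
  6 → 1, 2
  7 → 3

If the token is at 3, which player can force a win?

Runner

A0 = {1}
A1: add {3} — 3 (Runner) has 3→1.
3 ∈ A1, so Runner can force the target.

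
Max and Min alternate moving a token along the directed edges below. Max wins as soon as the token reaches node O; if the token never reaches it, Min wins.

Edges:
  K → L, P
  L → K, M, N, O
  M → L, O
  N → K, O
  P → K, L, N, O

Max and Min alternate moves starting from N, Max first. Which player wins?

Max

Track states (vertex, player-to-move).
A0 = {(O,Max), (O,Min)}
A1: add {(L,Max), (M,Max), (N,Max), (P,Max)}.
(N,Max) ∈ A1 ⇒ Max forces the target.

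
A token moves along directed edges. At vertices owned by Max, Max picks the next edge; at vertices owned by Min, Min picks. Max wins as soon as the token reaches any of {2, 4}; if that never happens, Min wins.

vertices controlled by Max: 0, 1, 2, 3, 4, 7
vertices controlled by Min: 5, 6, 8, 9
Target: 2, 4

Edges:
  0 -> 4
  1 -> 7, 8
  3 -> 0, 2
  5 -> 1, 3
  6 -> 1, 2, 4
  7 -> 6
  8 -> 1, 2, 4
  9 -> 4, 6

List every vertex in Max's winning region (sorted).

0, 2, 3, 4

A0 = {2, 4}
A1: add {0, 3} — 0 (Max) has 0→4; 3 (Max) has 3→2.
A2 = A1; e.g. 1 (Max) has no edge into A1. Fixed point.
Max's winning region = {0, 2, 3, 4}.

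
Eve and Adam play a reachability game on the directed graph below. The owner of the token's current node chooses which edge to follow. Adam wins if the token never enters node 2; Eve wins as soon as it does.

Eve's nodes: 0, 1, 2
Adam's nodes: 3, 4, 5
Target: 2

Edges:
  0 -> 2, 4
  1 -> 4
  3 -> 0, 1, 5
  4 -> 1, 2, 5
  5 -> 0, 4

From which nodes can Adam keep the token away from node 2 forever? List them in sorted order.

1, 3, 4, 5

A0 = {2}
A1: add {0} — 0 (Eve) has 0→2.
A2 = A1; e.g. 1 (Eve) has no edge into A1. Fixed point.
Eve's attractor = {0, 2}; Adam avoids the target exactly from the complement.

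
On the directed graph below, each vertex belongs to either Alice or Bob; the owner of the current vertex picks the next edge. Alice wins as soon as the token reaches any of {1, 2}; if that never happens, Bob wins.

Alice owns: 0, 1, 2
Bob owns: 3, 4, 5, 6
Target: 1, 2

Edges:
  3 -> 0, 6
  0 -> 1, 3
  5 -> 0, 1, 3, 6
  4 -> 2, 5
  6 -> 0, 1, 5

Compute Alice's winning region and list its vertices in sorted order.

A0 = {1, 2}
A1: add {0} — 0 (Alice) has 0→1.
A2 = A1; e.g. 3 (Bob) can still go to 6. Fixed point.
Alice's winning region = {0, 1, 2}.

0, 1, 2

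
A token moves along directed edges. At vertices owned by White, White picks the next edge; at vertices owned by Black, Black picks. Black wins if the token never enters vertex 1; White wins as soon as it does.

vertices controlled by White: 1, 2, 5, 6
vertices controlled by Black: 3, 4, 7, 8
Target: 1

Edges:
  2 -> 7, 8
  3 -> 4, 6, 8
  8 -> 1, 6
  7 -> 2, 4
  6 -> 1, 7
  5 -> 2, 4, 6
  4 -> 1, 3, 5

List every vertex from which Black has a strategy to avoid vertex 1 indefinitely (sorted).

A0 = {1}
A1: add {6} — 6 (White) has 6→1.
A2: add {5, 8} — 5 (White) has 5→6; 8 (Black): all of {1, 6} already in.
A3: add {2} — 2 (White) has 2→8.
A4 = A3; e.g. 3 (Black) can still go to 4. Fixed point.
White's attractor = {1, 2, 5, 6, 8}; Black avoids the target exactly from the complement.

3, 4, 7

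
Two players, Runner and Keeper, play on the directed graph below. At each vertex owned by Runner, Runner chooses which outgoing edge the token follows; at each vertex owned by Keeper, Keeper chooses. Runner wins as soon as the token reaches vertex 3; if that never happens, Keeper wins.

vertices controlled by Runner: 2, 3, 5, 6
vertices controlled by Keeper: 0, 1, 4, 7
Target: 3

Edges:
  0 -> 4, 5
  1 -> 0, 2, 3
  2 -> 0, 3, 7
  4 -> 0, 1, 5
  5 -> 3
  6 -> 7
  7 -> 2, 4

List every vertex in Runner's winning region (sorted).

2, 3, 5

A0 = {3}
A1: add {2, 5} — 2 (Runner) has 2→3; 5 (Runner) has 5→3.
A2 = A1; e.g. 0 (Keeper) can still go to 4. Fixed point.
Runner's winning region = {2, 3, 5}.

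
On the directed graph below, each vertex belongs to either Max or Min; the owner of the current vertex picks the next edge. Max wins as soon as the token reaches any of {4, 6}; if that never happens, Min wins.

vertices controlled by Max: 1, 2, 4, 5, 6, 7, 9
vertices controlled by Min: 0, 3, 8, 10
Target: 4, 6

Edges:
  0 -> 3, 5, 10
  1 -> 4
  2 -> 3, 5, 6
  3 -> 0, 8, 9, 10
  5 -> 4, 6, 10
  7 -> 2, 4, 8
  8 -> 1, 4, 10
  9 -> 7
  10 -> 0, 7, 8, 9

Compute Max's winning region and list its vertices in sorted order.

1, 2, 4, 5, 6, 7, 9

A0 = {4, 6}
A1: add {1, 2, 5, 7} — 1 (Max) has 1→4; 2 (Max) has 2→6; 5 (Max) has 5→4; 7 (Max) has 7→4.
A2: add {9} — 9 (Max) has 9→7.
A3 = A2; e.g. 0 (Min) can still go to 3. Fixed point.
Max's winning region = {1, 2, 4, 5, 6, 7, 9}.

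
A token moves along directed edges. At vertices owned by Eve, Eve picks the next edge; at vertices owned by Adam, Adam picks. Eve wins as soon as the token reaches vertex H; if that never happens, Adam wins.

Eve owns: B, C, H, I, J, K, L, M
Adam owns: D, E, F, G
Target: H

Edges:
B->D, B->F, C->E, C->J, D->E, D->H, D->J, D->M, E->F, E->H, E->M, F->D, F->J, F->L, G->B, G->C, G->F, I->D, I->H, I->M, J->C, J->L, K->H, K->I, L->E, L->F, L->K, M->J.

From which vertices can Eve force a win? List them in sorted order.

C, H, I, J, K, L, M

A0 = {H}
A1: add {I, K} — I (Eve) has I→H; K (Eve) has K→H.
A2: add {L} — L (Eve) has L→K.
A3: add {J} — J (Eve) has J→L.
A4: add {C, M} — C (Eve) has C→J; M (Eve) has M→J.
A5 = A4; e.g. B (Eve) has no edge into A4. Fixed point.
Eve's winning region = {C, H, I, J, K, L, M}.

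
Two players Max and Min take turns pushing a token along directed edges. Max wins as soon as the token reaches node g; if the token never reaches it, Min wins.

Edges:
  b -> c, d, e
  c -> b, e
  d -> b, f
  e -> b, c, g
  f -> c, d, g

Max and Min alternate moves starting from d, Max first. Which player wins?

Track states (vertex, player-to-move).
A0 = {(g,Max), (g,Min)}
A1: add {(e,Max), (f,Max)}.
A2 = A1; e.g. (b,Max) stays out. (d,Max) never enters ⇒ Min avoids the target.

Min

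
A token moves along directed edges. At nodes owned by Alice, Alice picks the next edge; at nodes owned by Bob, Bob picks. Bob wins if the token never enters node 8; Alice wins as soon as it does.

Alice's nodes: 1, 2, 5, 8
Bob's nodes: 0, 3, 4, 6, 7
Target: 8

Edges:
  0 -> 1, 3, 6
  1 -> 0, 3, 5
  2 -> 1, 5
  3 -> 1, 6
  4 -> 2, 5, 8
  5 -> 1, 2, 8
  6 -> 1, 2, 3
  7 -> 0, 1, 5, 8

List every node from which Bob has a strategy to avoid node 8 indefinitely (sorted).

A0 = {8}
A1: add {5} — 5 (Alice) has 5→8.
A2: add {1, 2} — 1 (Alice) has 1→5; 2 (Alice) has 2→5.
A3: add {4} — 4 (Bob): all of {2, 5, 8} already in.
A4 = A3; e.g. 0 (Bob) can still go to 3. Fixed point.
Alice's attractor = {1, 2, 4, 5, 8}; Bob avoids the target exactly from the complement.

0, 3, 6, 7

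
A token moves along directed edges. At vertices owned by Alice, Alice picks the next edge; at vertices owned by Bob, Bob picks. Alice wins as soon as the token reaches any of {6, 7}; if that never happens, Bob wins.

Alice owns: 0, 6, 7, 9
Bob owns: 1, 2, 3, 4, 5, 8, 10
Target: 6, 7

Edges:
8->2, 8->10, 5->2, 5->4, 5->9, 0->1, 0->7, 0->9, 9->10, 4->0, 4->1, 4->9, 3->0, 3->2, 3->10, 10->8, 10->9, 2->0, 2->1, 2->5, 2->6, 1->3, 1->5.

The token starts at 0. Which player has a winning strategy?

A0 = {6, 7}
A1: add {0} — 0 (Alice) has 0→7.
A2 = A1; e.g. 1 (Bob) can still go to 3. Fixed point.
0 ∈ A1, so Alice can force the target.

Alice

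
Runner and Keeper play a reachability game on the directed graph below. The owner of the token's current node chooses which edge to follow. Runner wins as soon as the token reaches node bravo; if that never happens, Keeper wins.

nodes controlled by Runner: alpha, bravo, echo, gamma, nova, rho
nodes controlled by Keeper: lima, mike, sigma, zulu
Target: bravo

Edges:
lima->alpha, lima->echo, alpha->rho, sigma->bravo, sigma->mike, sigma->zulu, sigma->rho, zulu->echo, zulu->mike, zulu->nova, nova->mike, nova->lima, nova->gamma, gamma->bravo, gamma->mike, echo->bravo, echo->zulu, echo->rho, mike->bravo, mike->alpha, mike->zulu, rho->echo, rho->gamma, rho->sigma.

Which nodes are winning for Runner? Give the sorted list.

alpha, bravo, echo, gamma, lima, nova, rho

A0 = {bravo}
A1: add {echo, gamma} — echo (Runner) has echo→bravo; gamma (Runner) has gamma→bravo.
A2: add {nova, rho} — nova (Runner) has nova→gamma; rho (Runner) has rho→echo.
A3: add {alpha} — alpha (Runner) has alpha→rho.
A4: add {lima} — lima (Keeper): all of {alpha, echo} already in.
A5 = A4; e.g. mike (Keeper) can still go to zulu. Fixed point.
Runner's winning region = {alpha, bravo, echo, gamma, lima, nova, rho}.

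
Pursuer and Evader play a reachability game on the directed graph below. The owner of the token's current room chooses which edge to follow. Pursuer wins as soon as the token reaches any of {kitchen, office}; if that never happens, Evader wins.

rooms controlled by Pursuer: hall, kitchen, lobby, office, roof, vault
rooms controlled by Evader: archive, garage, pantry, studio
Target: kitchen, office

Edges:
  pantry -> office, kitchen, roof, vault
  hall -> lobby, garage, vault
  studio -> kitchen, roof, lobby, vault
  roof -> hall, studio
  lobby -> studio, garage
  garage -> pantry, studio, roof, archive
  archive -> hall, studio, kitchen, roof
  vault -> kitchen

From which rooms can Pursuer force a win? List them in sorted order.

A0 = {kitchen, office}
A1: add {vault} — vault (Pursuer) has vault→kitchen.
A2: add {hall} — hall (Pursuer) has hall→vault.
A3: add {roof} — roof (Pursuer) has roof→hall.
A4: add {pantry} — pantry (Evader): all of {office, kitchen, roof, vault} already in.
A5 = A4; e.g. studio (Evader) can still go to lobby. Fixed point.
Pursuer's winning region = {hall, kitchen, office, pantry, roof, vault}.

hall, kitchen, office, pantry, roof, vault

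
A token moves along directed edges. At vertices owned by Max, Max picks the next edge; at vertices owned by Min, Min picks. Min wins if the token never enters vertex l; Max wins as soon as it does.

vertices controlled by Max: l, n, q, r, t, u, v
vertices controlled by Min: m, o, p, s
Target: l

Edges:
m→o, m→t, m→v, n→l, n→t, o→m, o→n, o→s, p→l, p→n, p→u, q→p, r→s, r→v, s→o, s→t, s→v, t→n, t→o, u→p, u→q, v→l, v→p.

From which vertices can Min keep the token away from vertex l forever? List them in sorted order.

m, o, p, q, s, u

A0 = {l}
A1: add {n, v} — n (Max) has n→l; v (Max) has v→l.
A2: add {r, t} — r (Max) has r→v; t (Max) has t→n.
A3 = A2; e.g. m (Min) can still go to o. Fixed point.
Max's attractor = {l, n, r, t, v}; Min avoids the target exactly from the complement.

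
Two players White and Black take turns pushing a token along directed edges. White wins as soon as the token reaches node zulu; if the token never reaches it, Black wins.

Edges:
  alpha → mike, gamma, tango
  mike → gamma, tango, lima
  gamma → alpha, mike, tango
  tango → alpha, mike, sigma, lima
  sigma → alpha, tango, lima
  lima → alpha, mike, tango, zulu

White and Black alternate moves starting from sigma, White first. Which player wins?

Track states (vertex, player-to-move).
A0 = {(zulu,White), (zulu,Black)}
A1: add {(lima,White)}.
A2 = A1; e.g. (alpha,White) stays out. (sigma,White) never enters ⇒ Black avoids the target.

Black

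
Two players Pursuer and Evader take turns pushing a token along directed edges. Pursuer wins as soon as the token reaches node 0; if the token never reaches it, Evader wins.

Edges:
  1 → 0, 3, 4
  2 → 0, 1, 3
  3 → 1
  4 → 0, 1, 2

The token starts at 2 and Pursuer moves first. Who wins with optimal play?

Track states (vertex, player-to-move).
A0 = {(0,Pursuer), (0,Evader)}
A1: add {(1,Pursuer), (2,Pursuer), (4,Pursuer)}.
(2,Pursuer) ∈ A1 ⇒ Pursuer forces the target.

Pursuer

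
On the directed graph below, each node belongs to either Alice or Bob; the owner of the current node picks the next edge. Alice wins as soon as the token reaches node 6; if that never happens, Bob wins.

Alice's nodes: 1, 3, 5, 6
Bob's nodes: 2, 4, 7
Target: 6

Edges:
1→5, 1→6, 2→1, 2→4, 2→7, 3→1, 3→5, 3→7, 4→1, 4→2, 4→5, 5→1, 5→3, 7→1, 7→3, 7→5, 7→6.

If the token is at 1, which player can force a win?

Alice

A0 = {6}
A1: add {1} — 1 (Alice) has 1→6.
1 ∈ A1, so Alice can force the target.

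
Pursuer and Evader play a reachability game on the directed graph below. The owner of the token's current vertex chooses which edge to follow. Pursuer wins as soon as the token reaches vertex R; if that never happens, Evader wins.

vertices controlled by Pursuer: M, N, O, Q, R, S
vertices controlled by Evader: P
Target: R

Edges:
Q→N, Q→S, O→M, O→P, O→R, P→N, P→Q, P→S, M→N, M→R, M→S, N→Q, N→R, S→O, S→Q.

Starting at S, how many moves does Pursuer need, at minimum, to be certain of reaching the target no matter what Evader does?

2

A0 = {R}
A1: add {M, N, O} — M (Pursuer) has M→R; N (Pursuer) has N→R; O (Pursuer) has O→R.
A2: add {Q, S} — Q (Pursuer) has Q→N; S (Pursuer) has S→O.
S enters the attractor at level 2, so Pursuer can force the target in 2 moves from there.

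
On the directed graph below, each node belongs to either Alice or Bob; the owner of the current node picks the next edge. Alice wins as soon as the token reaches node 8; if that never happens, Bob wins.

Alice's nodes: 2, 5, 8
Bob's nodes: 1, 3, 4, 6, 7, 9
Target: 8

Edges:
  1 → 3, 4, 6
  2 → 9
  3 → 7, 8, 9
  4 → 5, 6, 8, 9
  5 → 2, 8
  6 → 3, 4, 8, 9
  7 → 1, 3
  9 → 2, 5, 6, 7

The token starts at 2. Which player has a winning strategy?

Bob

A0 = {8}
A1: add {5} — 5 (Alice) has 5→8.
A2 = A1; e.g. 1 (Bob) can still go to 3. Fixed point.
2 never enters the attractor, so Bob can avoid the target forever.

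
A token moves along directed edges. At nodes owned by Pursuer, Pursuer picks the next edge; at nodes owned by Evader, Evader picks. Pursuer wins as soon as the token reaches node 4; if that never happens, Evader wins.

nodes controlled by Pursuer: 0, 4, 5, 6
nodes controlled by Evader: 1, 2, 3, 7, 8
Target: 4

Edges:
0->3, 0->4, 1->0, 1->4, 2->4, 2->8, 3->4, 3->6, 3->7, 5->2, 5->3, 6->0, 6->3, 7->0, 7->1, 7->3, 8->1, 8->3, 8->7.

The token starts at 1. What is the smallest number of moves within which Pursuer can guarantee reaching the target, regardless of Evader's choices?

A0 = {4}
A1: add {0} — 0 (Pursuer) has 0→4.
A2: add {1, 6} — 1 (Evader): all of {0, 4} already in; 6 (Pursuer) has 6→0.
A3 = A2; e.g. 2 (Evader) can still go to 8. Fixed point.
1 enters the attractor at level 2, so Pursuer can force the target in 2 moves from there.

2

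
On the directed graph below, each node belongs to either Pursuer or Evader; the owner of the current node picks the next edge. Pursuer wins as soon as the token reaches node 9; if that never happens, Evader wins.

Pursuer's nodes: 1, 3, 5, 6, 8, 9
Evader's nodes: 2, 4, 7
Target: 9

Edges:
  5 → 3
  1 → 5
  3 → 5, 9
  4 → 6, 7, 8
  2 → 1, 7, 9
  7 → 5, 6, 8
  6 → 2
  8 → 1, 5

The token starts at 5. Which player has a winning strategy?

Pursuer

A0 = {9}
A1: add {3} — 3 (Pursuer) has 3→9.
A2: add {5} — 5 (Pursuer) has 5→3.
5 ∈ A2, so Pursuer can force the target.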